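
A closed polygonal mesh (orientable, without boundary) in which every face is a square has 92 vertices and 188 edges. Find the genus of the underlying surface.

Every face is a square and each edge borders two faces, so 4F = 2·188, giving F = 94.
χ = V − E + F = 92 − 188 + 94 = -2.
For a closed orientable surface χ = 2 − 2g, so g = (2 − (-2))/2 = 2.

2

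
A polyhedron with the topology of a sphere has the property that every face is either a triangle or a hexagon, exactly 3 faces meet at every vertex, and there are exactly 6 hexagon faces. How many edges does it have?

24

Let x be the number of triangles; then F = 6 + x.
Edge–face incidences: 2E = 6·6 + 3·x = 36 + 3x.
Every vertex has degree 3, so 3V = 2E.
Euler: V − E + F = 2 ⇒ (2E)/3 − E + (6 + x) = 2.
Multiply by 6: 2·(2E) − 3·(2E) + 6·(6 + x) = 12, i.e. 36 + 6x − (36 + 3x) = 12.
Collecting terms: 3x = 12, so x = 4.
Then 2E = 36 + 3·4 = 48, so E = 24, V = 2E/3 = 16, F = 6 + 4 = 10.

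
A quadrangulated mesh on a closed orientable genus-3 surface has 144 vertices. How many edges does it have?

296

χ = 2 − 2·3 = -4, and every face is a square so 4F = 2E.
V − E + F = -4 with E = 4F/2 gives 144 − (4/2 − 1)·F = -4, so F = 148 and E = 296.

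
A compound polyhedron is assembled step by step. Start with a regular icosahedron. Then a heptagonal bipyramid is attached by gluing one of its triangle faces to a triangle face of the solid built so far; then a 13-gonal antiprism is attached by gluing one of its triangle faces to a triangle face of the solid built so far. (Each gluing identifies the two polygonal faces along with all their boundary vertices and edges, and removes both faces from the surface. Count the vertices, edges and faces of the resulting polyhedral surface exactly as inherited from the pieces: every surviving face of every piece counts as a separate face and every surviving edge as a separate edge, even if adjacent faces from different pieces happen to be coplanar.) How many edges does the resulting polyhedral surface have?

97

A regular icosahedron: V=12, E=30, F=20.
Attach a heptagonal bipyramid (V=9, E=21, F=14) along a 3-gon: merge 3 vertices and 3 edges, delete both glued faces → V=18, E=48, F=32.
Attach a 13-gonal antiprism (V=26, E=52, F=28) along a 3-gon: merge 3 vertices and 3 edges, delete both glued faces → V=41, E=97, F=58.
Check: V − E + F = 41 − 97 + 58 = 2.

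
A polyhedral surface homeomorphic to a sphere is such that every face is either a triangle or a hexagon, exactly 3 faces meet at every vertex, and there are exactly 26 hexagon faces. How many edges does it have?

Let x be the number of triangles; then F = 26 + x.
Edge–face incidences: 2E = 6·26 + 3·x = 156 + 3x.
Every vertex has degree 3, so 3V = 2E.
Euler: V − E + F = 2 ⇒ (2E)/3 − E + (26 + x) = 2.
Multiply by 6: 2·(2E) − 3·(2E) + 6·(26 + x) = 12, i.e. 156 + 6x − (156 + 3x) = 12.
Collecting terms: 3x = 12, so x = 4.
Then 2E = 156 + 3·4 = 168, so E = 84, V = 2E/3 = 56, F = 26 + 4 = 30.

84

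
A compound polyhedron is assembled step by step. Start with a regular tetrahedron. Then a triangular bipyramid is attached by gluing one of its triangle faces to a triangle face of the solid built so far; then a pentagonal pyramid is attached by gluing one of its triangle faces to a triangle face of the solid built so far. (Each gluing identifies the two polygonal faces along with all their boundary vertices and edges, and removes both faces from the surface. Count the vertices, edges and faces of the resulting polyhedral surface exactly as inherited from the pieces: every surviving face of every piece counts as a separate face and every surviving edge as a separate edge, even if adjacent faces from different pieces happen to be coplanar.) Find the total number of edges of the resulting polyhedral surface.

A regular tetrahedron: V=4, E=6, F=4.
Attach a triangular bipyramid (V=5, E=9, F=6) along a 3-gon: merge 3 vertices and 3 edges, delete both glued faces → V=6, E=12, F=8.
Attach a pentagonal pyramid (V=6, E=10, F=6) along a 3-gon: merge 3 vertices and 3 edges, delete both glued faces → V=9, E=19, F=12.
Check: V − E + F = 9 − 19 + 12 = 2.

19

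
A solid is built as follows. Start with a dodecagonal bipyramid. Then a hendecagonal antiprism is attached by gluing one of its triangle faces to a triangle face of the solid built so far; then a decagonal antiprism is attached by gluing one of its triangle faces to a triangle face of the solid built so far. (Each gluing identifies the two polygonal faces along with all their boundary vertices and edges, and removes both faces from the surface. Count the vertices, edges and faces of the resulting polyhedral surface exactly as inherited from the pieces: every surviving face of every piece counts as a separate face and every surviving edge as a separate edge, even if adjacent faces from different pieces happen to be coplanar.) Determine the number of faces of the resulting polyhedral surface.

A dodecagonal bipyramid: V=14, E=36, F=24.
Attach a hendecagonal antiprism (V=22, E=44, F=24) along a 3-gon: merge 3 vertices and 3 edges, delete both glued faces → V=33, E=77, F=46.
Attach a decagonal antiprism (V=20, E=40, F=22) along a 3-gon: merge 3 vertices and 3 edges, delete both glued faces → V=50, E=114, F=66.
Check: V − E + F = 50 − 114 + 66 = 2.

66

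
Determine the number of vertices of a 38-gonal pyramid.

A pyramid on an n-gon base has one n-gon and n triangles: V = 38 + 1 = 39, E = 2·38 = 76, F = 38 + 1 = 39.

39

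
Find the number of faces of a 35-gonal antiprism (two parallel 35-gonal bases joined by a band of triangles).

72

An antiprism on an n-gon has two n-gon caps and 2n triangles: V = 2·35 = 70, E = 4·35 = 140, F = 2·35 + 2 = 72.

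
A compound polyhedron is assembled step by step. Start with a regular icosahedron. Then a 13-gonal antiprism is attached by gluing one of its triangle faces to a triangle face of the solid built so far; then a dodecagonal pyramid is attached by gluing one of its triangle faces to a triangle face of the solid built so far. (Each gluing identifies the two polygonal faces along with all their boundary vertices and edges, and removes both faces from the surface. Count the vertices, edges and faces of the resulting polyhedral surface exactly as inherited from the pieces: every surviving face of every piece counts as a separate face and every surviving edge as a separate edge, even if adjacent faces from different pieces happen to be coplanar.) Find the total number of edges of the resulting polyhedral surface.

100

A regular icosahedron: V=12, E=30, F=20.
Attach a 13-gonal antiprism (V=26, E=52, F=28) along a 3-gon: merge 3 vertices and 3 edges, delete both glued faces → V=35, E=79, F=46.
Attach a dodecagonal pyramid (V=13, E=24, F=13) along a 3-gon: merge 3 vertices and 3 edges, delete both glued faces → V=45, E=100, F=57.
Check: V − E + F = 45 − 100 + 57 = 2.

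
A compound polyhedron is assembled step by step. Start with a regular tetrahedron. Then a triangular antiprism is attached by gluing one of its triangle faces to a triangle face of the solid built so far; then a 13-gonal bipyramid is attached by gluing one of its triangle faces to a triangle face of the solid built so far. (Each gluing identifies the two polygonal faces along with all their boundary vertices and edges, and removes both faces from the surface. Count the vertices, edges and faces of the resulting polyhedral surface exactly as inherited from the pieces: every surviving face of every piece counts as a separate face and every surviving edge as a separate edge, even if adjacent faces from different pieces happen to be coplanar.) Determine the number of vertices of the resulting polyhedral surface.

19

A regular tetrahedron: V=4, E=6, F=4.
Attach a triangular antiprism (V=6, E=12, F=8) along a 3-gon: merge 3 vertices and 3 edges, delete both glued faces → V=7, E=15, F=10.
Attach a 13-gonal bipyramid (V=15, E=39, F=26) along a 3-gon: merge 3 vertices and 3 edges, delete both glued faces → V=19, E=51, F=34.
Check: V − E + F = 19 − 51 + 34 = 2.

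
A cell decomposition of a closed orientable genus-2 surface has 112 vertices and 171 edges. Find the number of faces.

For a closed orientable surface of genus 2, χ = 2 − 2·2 = -2.
F = -2 − V + E = -2 − 112 + 171 = 57.

57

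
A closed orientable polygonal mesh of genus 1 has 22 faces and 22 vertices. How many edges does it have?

44

For a closed orientable surface of genus 1, χ = 2 − 2·1 = 0.
E = V + F − (0) = 22 + 22 − (0) = 44.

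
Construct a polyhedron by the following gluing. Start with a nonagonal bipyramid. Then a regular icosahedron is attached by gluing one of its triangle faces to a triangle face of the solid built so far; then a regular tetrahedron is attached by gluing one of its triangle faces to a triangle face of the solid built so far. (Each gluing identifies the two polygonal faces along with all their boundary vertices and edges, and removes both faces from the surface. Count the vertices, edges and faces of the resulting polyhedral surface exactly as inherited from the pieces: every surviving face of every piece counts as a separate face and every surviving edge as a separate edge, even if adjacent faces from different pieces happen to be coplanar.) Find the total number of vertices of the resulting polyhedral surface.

A nonagonal bipyramid: V=11, E=27, F=18.
Attach a regular icosahedron (V=12, E=30, F=20) along a 3-gon: merge 3 vertices and 3 edges, delete both glued faces → V=20, E=54, F=36.
Attach a regular tetrahedron (V=4, E=6, F=4) along a 3-gon: merge 3 vertices and 3 edges, delete both glued faces → V=21, E=57, F=38.
Check: V − E + F = 21 − 57 + 38 = 2.

21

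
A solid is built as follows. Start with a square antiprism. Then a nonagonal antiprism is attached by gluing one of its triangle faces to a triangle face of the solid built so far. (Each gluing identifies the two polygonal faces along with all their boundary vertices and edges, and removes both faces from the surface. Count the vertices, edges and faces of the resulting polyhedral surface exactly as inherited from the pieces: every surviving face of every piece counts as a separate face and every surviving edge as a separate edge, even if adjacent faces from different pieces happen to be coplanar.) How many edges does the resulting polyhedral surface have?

A square antiprism: V=8, E=16, F=10.
Attach a nonagonal antiprism (V=18, E=36, F=20) along a 3-gon: merge 3 vertices and 3 edges, delete both glued faces → V=23, E=49, F=28.
Check: V − E + F = 23 − 49 + 28 = 2.

49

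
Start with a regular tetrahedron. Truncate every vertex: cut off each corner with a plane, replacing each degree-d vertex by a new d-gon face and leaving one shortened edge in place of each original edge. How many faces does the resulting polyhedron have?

The base solid has V = 4, E = 6, F = 4.
Truncation replaces each original edge-end by a new vertex, so V′ = 2E = 12.
Each original edge survives, and each old vertex of degree d contributes d new edges; summing degrees gives Σd = 2E, so E′ = E + 2E = 3E = 18.
Each original face survives and each original vertex becomes one new face: F′ = F + V = 8.

8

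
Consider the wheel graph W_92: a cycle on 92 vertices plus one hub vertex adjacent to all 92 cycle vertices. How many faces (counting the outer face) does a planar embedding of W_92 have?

93

W_92 has V = 92 + 1 = 93 vertices and E = 2·92 = 184 edges.
By Euler's formula F = 2 − V + E = 2 − 93 + 184 = 93.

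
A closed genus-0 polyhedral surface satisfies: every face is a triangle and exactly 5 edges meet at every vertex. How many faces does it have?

20

Each face has 3 edges and each edge borders two faces, so 2E = 3F.
Each vertex has degree 5, so 5V = 2E and hence V = 3F/5.
Euler: V − E + F = 2 ⇒ (3F/5) − (3F/2) + F = 2.
Multiply by 10: (6 − 15 + 10)F = 20, i.e. 1F = 20.
So F = 20, E = 3·20/2 = 30, V = 3·20/5 = 12.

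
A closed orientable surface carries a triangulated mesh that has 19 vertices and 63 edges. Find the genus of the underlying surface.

Every face is a triangle and each edge borders two faces, so 3F = 2·63, giving F = 42.
χ = V − E + F = 19 − 63 + 42 = -2.
For a closed orientable surface χ = 2 − 2g, so g = (2 − (-2))/2 = 2.

2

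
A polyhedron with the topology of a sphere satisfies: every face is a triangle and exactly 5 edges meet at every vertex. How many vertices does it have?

12

Each face has 3 edges and each edge borders two faces, so 2E = 3F.
Each vertex has degree 5, so 5V = 2E and hence V = 3F/5.
Euler: V − E + F = 2 ⇒ (3F/5) − (3F/2) + F = 2.
Multiply by 10: (6 − 15 + 10)F = 20, i.e. 1F = 20.
So F = 20, E = 3·20/2 = 30, V = 3·20/5 = 12.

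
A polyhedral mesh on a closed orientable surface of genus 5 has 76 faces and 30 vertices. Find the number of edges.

114

For a closed orientable surface of genus 5, χ = 2 − 2·5 = -8.
E = V + F − (-8) = 30 + 76 − (-8) = 114.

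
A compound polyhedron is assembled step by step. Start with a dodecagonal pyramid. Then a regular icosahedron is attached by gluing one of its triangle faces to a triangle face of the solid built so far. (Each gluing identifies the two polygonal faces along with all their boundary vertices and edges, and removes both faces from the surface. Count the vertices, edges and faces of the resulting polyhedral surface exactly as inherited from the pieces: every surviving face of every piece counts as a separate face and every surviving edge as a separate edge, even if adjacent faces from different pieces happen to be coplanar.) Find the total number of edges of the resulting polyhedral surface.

51

A dodecagonal pyramid: V=13, E=24, F=13.
Attach a regular icosahedron (V=12, E=30, F=20) along a 3-gon: merge 3 vertices and 3 edges, delete both glued faces → V=22, E=51, F=31.
Check: V − E + F = 22 − 51 + 31 = 2.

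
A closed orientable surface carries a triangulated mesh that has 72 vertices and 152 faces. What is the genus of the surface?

Every face is a triangle, so 2E = 3·152 = 456, giving E = 228.
χ = V − E + F = 72 − 228 + 152 = -4.
For a closed orientable surface χ = 2 − 2g, so g = (2 − (-4))/2 = 3.

3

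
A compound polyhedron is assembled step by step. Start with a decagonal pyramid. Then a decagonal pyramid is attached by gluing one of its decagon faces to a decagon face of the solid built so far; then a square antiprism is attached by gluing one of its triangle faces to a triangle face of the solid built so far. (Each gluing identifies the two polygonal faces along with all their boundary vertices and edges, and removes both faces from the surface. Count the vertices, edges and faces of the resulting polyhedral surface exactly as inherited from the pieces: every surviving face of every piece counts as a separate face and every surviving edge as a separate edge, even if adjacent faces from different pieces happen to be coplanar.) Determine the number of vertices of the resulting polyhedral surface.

17

A decagonal pyramid: V=11, E=20, F=11.
Attach a decagonal pyramid (V=11, E=20, F=11) along a 10-gon: merge 10 vertices and 10 edges, delete both glued faces → V=12, E=30, F=20.
Attach a square antiprism (V=8, E=16, F=10) along a 3-gon: merge 3 vertices and 3 edges, delete both glued faces → V=17, E=43, F=28.
Check: V − E + F = 17 − 43 + 28 = 2.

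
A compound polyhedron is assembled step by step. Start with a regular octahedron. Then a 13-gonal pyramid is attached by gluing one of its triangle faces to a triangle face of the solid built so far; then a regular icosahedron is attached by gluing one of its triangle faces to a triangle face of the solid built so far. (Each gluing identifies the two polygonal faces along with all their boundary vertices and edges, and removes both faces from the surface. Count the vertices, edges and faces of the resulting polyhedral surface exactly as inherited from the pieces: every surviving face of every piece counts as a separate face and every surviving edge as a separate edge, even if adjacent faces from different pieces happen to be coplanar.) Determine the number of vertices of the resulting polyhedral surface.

26

A regular octahedron: V=6, E=12, F=8.
Attach a 13-gonal pyramid (V=14, E=26, F=14) along a 3-gon: merge 3 vertices and 3 edges, delete both glued faces → V=17, E=35, F=20.
Attach a regular icosahedron (V=12, E=30, F=20) along a 3-gon: merge 3 vertices and 3 edges, delete both glued faces → V=26, E=62, F=38.
Check: V − E + F = 26 − 62 + 38 = 2.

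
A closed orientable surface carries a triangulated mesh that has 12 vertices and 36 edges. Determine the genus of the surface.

1

Every face is a triangle and each edge borders two faces, so 3F = 2·36, giving F = 24.
χ = V − E + F = 12 − 36 + 24 = 0.
For a closed orientable surface χ = 2 − 2g, so g = (2 − (0))/2 = 1.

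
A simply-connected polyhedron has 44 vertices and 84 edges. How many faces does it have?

Here V − E + F = 2.
F = 2 − V + E = 2 − 44 + 84 = 42.

42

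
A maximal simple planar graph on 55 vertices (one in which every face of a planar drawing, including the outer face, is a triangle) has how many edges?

159

In a plane triangulation 3F = 2E and V − E + F = 2, so E = 3V − 6 = 3·55 − 6 = 159.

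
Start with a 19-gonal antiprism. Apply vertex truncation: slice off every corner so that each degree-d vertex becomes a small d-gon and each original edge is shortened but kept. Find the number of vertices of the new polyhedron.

The base solid has V = 38, E = 76, F = 40.
Truncation replaces each original edge-end by a new vertex, so V′ = 2E = 152.
Each original edge survives, and each old vertex of degree d contributes d new edges; summing degrees gives Σd = 2E, so E′ = E + 2E = 3E = 228.
Each original face survives and each original vertex becomes one new face: F′ = F + V = 78.

152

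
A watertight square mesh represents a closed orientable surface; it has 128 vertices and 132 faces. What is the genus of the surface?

Every face is a square, so 2E = 4·132 = 528, giving E = 264.
χ = V − E + F = 128 − 264 + 132 = -4.
For a closed orientable surface χ = 2 − 2g, so g = (2 − (-4))/2 = 3.

3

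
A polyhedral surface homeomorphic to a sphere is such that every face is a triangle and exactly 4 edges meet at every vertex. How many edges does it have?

Each face has 3 edges and each edge borders two faces, so 2E = 3F.
Each vertex has degree 4, so 4V = 2E and hence V = 3F/4.
Euler: V − E + F = 2 ⇒ (3F/4) − (3F/2) + F = 2.
Multiply by 8: (6 − 12 + 8)F = 16, i.e. 2F = 16.
So F = 8, E = 3·8/2 = 12, V = 3·8/4 = 6.

12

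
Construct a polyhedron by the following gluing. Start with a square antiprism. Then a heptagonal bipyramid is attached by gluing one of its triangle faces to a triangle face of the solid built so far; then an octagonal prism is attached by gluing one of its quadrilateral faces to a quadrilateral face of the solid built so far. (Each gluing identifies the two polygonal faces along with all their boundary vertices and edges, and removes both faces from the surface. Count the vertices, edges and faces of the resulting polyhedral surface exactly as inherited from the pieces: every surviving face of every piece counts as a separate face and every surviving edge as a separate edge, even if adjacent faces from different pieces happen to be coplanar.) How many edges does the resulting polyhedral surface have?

A square antiprism: V=8, E=16, F=10.
Attach a heptagonal bipyramid (V=9, E=21, F=14) along a 3-gon: merge 3 vertices and 3 edges, delete both glued faces → V=14, E=34, F=22.
Attach an octagonal prism (V=16, E=24, F=10) along a 4-gon: merge 4 vertices and 4 edges, delete both glued faces → V=26, E=54, F=30.
Check: V − E + F = 26 − 54 + 30 = 2.

54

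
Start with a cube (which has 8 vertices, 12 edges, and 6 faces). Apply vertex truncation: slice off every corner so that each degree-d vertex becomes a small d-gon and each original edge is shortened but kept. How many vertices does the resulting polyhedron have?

Truncation replaces each original edge-end by a new vertex, so V′ = 2E = 24.
Each original edge survives, and each old vertex of degree d contributes d new edges; summing degrees gives Σd = 2E, so E′ = E + 2E = 3E = 36.
Each original face survives and each original vertex becomes one new face: F′ = F + V = 14.

24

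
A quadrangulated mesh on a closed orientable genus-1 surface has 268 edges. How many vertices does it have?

134

χ = 2 − 2·1 = 0, and every face is a square so 4F = 2E.
F = 2E/4 = 134. Then V = 0 + E − F = 0 + 268 − 134 = 134.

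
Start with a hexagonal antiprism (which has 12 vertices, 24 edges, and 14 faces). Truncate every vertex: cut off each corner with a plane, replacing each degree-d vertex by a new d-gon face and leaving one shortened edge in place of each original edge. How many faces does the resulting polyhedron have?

26

Truncation replaces each original edge-end by a new vertex, so V′ = 2E = 48.
Each original edge survives, and each old vertex of degree d contributes d new edges; summing degrees gives Σd = 2E, so E′ = E + 2E = 3E = 72.
Each original face survives and each original vertex becomes one new face: F′ = F + V = 26.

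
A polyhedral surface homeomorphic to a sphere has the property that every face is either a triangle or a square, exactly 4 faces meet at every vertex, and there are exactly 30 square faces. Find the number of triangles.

Let x be the number of triangles; then F = 30 + x.
Edge–face incidences: 2E = 4·30 + 3·x = 120 + 3x.
Every vertex has degree 4, so 4V = 2E.
Euler: V − E + F = 2 ⇒ (2E)/4 − E + (30 + x) = 2.
Multiply by 8: 2·(2E) − 4·(2E) + 8·(30 + x) = 16, i.e. 240 + 8x − 2·(120 + 3x) = 16.
Collecting terms: 2x = 16, so x = 8.
Then 2E = 120 + 3·8 = 144, so E = 72, V = 2E/4 = 36, F = 30 + 8 = 38.

8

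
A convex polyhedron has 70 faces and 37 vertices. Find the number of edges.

105

Here V − E + F = 2.
E = V + F − (2) = 37 + 70 − (2) = 105.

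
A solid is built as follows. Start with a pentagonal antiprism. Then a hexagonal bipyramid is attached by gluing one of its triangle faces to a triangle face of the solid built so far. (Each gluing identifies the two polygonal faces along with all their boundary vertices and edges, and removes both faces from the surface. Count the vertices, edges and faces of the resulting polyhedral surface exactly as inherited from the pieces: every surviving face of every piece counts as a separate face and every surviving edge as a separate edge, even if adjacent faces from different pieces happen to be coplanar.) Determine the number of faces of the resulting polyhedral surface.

22

A pentagonal antiprism: V=10, E=20, F=12.
Attach a hexagonal bipyramid (V=8, E=18, F=12) along a 3-gon: merge 3 vertices and 3 edges, delete both glued faces → V=15, E=35, F=22.
Check: V − E + F = 15 − 35 + 22 = 2.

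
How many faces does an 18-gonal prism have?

20

A prism on an n-gon has two n-gon bases and n rectangular sides: V = 2·18 = 36, E = 3·18 = 54, F = 18 + 2 = 20.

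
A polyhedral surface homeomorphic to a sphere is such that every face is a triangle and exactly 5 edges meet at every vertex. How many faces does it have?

Each face has 3 edges and each edge borders two faces, so 2E = 3F.
Each vertex has degree 5, so 5V = 2E and hence V = 3F/5.
Euler: V − E + F = 2 ⇒ (3F/5) − (3F/2) + F = 2.
Multiply by 10: (6 − 15 + 10)F = 20, i.e. 1F = 20.
So F = 20, E = 3·20/2 = 30, V = 3·20/5 = 12.

20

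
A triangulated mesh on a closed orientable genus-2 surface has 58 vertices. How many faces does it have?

χ = 2 − 2·2 = -2, and every face is a triangle so 3F = 2E.
V − E + F = -2 with E = 3F/2 gives 58 − (3/2 − 1)·F = -2, so F = 120 and E = 180.

120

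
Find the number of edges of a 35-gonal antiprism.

An antiprism on an n-gon has two n-gon caps and 2n triangles: V = 2·35 = 70, E = 4·35 = 140, F = 2·35 + 2 = 72.

140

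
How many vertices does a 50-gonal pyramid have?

51

A pyramid on an n-gon base has one n-gon and n triangles: V = 50 + 1 = 51, E = 2·50 = 100, F = 50 + 1 = 51.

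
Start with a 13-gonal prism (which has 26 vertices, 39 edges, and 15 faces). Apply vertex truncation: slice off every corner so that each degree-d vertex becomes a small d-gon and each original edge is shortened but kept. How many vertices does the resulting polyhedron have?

Truncation replaces each original edge-end by a new vertex, so V′ = 2E = 78.
Each original edge survives, and each old vertex of degree d contributes d new edges; summing degrees gives Σd = 2E, so E′ = E + 2E = 3E = 117.
Each original face survives and each original vertex becomes one new face: F′ = F + V = 41.

78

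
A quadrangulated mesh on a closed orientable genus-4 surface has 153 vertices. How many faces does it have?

159

χ = 2 − 2·4 = -6, and every face is a square so 4F = 2E.
V − E + F = -6 with E = 4F/2 gives 153 − (4/2 − 1)·F = -6, so F = 159 and E = 318.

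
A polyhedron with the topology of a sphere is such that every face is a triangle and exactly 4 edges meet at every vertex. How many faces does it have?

Each face has 3 edges and each edge borders two faces, so 2E = 3F.
Each vertex has degree 4, so 4V = 2E and hence V = 3F/4.
Euler: V − E + F = 2 ⇒ (3F/4) − (3F/2) + F = 2.
Multiply by 8: (6 − 12 + 8)F = 16, i.e. 2F = 16.
So F = 8, E = 3·8/2 = 12, V = 3·8/4 = 6.

8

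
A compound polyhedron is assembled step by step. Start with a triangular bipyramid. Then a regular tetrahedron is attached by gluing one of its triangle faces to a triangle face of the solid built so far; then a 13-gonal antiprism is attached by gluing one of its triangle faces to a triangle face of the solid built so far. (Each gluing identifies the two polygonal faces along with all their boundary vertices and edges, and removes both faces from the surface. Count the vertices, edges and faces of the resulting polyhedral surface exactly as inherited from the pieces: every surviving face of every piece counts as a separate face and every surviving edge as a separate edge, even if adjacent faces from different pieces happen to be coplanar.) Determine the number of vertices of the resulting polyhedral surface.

29

A triangular bipyramid: V=5, E=9, F=6.
Attach a regular tetrahedron (V=4, E=6, F=4) along a 3-gon: merge 3 vertices and 3 edges, delete both glued faces → V=6, E=12, F=8.
Attach a 13-gonal antiprism (V=26, E=52, F=28) along a 3-gon: merge 3 vertices and 3 edges, delete both glued faces → V=29, E=61, F=34.
Check: V − E + F = 29 − 61 + 34 = 2.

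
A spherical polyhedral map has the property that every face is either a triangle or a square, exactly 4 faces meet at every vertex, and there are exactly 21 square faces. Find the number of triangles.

8

Let x be the number of triangles; then F = 21 + x.
Edge–face incidences: 2E = 4·21 + 3·x = 84 + 3x.
Every vertex has degree 4, so 4V = 2E.
Euler: V − E + F = 2 ⇒ (2E)/4 − E + (21 + x) = 2.
Multiply by 8: 2·(2E) − 4·(2E) + 8·(21 + x) = 16, i.e. 168 + 8x − 2·(84 + 3x) = 16.
Collecting terms: 2x = 16, so x = 8.
Then 2E = 84 + 3·8 = 108, so E = 54, V = 2E/4 = 27, F = 21 + 8 = 29.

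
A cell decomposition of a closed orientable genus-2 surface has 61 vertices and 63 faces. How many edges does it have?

For a closed orientable surface of genus 2, χ = 2 − 2·2 = -2.
E = V + F − (-2) = 61 + 63 − (-2) = 126.

126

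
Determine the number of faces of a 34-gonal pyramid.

A pyramid on an n-gon base has one n-gon and n triangles: V = 34 + 1 = 35, E = 2·34 = 68, F = 34 + 1 = 35.

35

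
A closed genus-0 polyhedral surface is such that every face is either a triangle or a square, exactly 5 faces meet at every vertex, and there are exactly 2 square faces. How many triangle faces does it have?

24

Let x be the number of triangles; then F = 2 + x.
Edge–face incidences: 2E = 4·2 + 3·x = 8 + 3x.
Every vertex has degree 5, so 5V = 2E.
Euler: V − E + F = 2 ⇒ (2E)/5 − E + (2 + x) = 2.
Multiply by 10: 2·(2E) − 5·(2E) + 10·(2 + x) = 20, i.e. 20 + 10x − 3·(8 + 3x) = 20.
Collecting terms: x − 4 = 20, so x = 24.
Then 2E = 8 + 3·24 = 80, so E = 40, V = 2E/5 = 16, F = 2 + 24 = 26.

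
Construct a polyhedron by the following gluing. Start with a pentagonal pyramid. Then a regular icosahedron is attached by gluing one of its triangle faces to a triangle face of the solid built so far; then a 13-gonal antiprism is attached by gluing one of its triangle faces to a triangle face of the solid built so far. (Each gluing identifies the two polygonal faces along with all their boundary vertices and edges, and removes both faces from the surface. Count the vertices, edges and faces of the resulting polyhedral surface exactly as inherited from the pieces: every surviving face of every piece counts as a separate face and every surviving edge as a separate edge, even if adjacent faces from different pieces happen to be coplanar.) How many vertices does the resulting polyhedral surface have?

38

A pentagonal pyramid: V=6, E=10, F=6.
Attach a regular icosahedron (V=12, E=30, F=20) along a 3-gon: merge 3 vertices and 3 edges, delete both glued faces → V=15, E=37, F=24.
Attach a 13-gonal antiprism (V=26, E=52, F=28) along a 3-gon: merge 3 vertices and 3 edges, delete both glued faces → V=38, E=86, F=50.
Check: V − E + F = 38 − 86 + 50 = 2.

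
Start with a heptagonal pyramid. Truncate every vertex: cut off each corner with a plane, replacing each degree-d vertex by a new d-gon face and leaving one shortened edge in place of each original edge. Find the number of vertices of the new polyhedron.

The base solid has V = 8, E = 14, F = 8.
Truncation replaces each original edge-end by a new vertex, so V′ = 2E = 28.
Each original edge survives, and each old vertex of degree d contributes d new edges; summing degrees gives Σd = 2E, so E′ = E + 2E = 3E = 42.
Each original face survives and each original vertex becomes one new face: F′ = F + V = 16.

28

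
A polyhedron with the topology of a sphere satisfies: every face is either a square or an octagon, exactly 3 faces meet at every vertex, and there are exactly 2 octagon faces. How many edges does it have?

Let x be the number of squares; then F = 2 + x.
Edge–face incidences: 2E = 8·2 + 4·x = 16 + 4x.
Every vertex has degree 3, so 3V = 2E.
Euler: V − E + F = 2 ⇒ (2E)/3 − E + (2 + x) = 2.
Multiply by 6: 2·(2E) − 3·(2E) + 6·(2 + x) = 12, i.e. 12 + 6x − (16 + 4x) = 12.
Collecting terms: 2x − 4 = 12, so 2x = 16, so x = 8.
Then 2E = 16 + 4·8 = 48, so E = 24, V = 2E/3 = 16, F = 2 + 8 = 10.

24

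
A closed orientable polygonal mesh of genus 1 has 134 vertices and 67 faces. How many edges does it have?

For a closed orientable surface of genus 1, χ = 2 − 2·1 = 0.
E = V + F − (0) = 134 + 67 − (0) = 201.

201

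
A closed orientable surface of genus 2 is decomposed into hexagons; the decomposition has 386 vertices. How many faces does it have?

χ = 2 − 2·2 = -2, and every face is a hexagon so 6F = 2E.
V − E + F = -2 with E = 6F/2 gives 386 − (6/2 − 1)·F = -2, so F = 194 and E = 582.

194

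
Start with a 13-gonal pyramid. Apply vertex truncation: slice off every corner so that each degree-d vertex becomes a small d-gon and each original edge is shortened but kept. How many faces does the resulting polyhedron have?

The base solid has V = 14, E = 26, F = 14.
Truncation replaces each original edge-end by a new vertex, so V′ = 2E = 52.
Each original edge survives, and each old vertex of degree d contributes d new edges; summing degrees gives Σd = 2E, so E′ = E + 2E = 3E = 78.
Each original face survives and each original vertex becomes one new face: F′ = F + V = 28.

28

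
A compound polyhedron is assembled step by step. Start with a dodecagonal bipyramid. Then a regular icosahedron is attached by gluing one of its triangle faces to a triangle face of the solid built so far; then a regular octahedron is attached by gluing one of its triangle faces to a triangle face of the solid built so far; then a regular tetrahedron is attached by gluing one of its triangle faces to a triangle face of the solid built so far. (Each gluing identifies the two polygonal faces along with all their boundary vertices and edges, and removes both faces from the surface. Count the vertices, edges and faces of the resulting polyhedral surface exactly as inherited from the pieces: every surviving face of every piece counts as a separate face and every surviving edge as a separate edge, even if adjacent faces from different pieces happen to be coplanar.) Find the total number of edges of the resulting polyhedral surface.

A dodecagonal bipyramid: V=14, E=36, F=24.
Attach a regular icosahedron (V=12, E=30, F=20) along a 3-gon: merge 3 vertices and 3 edges, delete both glued faces → V=23, E=63, F=42.
Attach a regular octahedron (V=6, E=12, F=8) along a 3-gon: merge 3 vertices and 3 edges, delete both glued faces → V=26, E=72, F=48.
Attach a regular tetrahedron (V=4, E=6, F=4) along a 3-gon: merge 3 vertices and 3 edges, delete both glued faces → V=27, E=75, F=50.
Check: V − E + F = 27 − 75 + 50 = 2.

75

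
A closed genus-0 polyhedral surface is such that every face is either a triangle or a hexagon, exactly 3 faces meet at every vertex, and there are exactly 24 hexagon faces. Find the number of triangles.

4

Let x be the number of triangles; then F = 24 + x.
Edge–face incidences: 2E = 6·24 + 3·x = 144 + 3x.
Every vertex has degree 3, so 3V = 2E.
Euler: V − E + F = 2 ⇒ (2E)/3 − E + (24 + x) = 2.
Multiply by 6: 2·(2E) − 3·(2E) + 6·(24 + x) = 12, i.e. 144 + 6x − (144 + 3x) = 12.
Collecting terms: 3x = 12, so x = 4.
Then 2E = 144 + 3·4 = 156, so E = 78, V = 2E/3 = 52, F = 24 + 4 = 28.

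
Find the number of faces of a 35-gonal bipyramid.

70

A bipyramid over an n-gon has 2n triangular faces and n + 2 vertices: V = 35 + 2 = 37, E = 3·35 = 105, F = 2·35 = 70.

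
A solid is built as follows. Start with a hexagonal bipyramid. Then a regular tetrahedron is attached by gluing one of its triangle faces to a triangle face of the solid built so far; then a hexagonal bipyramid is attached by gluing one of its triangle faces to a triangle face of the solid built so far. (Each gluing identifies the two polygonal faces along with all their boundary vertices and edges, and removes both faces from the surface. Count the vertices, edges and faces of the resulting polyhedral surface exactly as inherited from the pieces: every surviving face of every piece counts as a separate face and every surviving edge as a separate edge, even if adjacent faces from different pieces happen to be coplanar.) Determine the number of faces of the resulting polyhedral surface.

A hexagonal bipyramid: V=8, E=18, F=12.
Attach a regular tetrahedron (V=4, E=6, F=4) along a 3-gon: merge 3 vertices and 3 edges, delete both glued faces → V=9, E=21, F=14.
Attach a hexagonal bipyramid (V=8, E=18, F=12) along a 3-gon: merge 3 vertices and 3 edges, delete both glued faces → V=14, E=36, F=24.
Check: V − E + F = 14 − 36 + 24 = 2.

24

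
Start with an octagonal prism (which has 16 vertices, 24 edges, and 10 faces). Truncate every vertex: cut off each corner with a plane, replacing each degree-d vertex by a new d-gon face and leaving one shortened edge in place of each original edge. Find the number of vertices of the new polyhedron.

48

Truncation replaces each original edge-end by a new vertex, so V′ = 2E = 48.
Each original edge survives, and each old vertex of degree d contributes d new edges; summing degrees gives Σd = 2E, so E′ = E + 2E = 3E = 72.
Each original face survives and each original vertex becomes one new face: F′ = F + V = 26.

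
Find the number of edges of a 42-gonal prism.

A prism on an n-gon has two n-gon bases and n rectangular sides: V = 2·42 = 84, E = 3·42 = 126, F = 42 + 2 = 44.

126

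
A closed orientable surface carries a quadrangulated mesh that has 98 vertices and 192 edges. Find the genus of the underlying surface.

Every face is a square and each edge borders two faces, so 4F = 2·192, giving F = 96.
χ = V − E + F = 98 − 192 + 96 = 2.
For a closed orientable surface χ = 2 − 2g, so g = (2 − (2))/2 = 0.

0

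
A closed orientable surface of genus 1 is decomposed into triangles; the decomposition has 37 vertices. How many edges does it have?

111

χ = 2 − 2·1 = 0, and every face is a triangle so 3F = 2E.
V − E + F = 0 with E = 3F/2 gives 37 − (3/2 − 1)·F = 0, so F = 74 and E = 111.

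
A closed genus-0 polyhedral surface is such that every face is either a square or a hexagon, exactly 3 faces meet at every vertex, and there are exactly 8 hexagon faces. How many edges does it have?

36

Let x be the number of squares; then F = 8 + x.
Edge–face incidences: 2E = 6·8 + 4·x = 48 + 4x.
Every vertex has degree 3, so 3V = 2E.
Euler: V − E + F = 2 ⇒ (2E)/3 − E + (8 + x) = 2.
Multiply by 6: 2·(2E) − 3·(2E) + 6·(8 + x) = 12, i.e. 48 + 6x − (48 + 4x) = 12.
Collecting terms: 2x = 12, so x = 6.
Then 2E = 48 + 4·6 = 72, so E = 36, V = 2E/3 = 24, F = 8 + 6 = 14.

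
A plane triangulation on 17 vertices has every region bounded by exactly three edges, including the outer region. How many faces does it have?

In a plane triangulation 3F = 2E and V − E + F = 2, so F = 2V − 4 = 2·17 − 4 = 30.

30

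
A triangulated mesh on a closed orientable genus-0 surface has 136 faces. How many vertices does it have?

χ = 2 − 2·0 = 2, and every face is a triangle so 3F = 2E.
E = 3·136/2 = 204. Then V = 2 + E − F = 2 + 204 − 136 = 70.

70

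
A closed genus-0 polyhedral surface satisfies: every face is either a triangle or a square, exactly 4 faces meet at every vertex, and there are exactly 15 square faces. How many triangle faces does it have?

Let x be the number of triangles; then F = 15 + x.
Edge–face incidences: 2E = 4·15 + 3·x = 60 + 3x.
Every vertex has degree 4, so 4V = 2E.
Euler: V − E + F = 2 ⇒ (2E)/4 − E + (15 + x) = 2.
Multiply by 8: 2·(2E) − 4·(2E) + 8·(15 + x) = 16, i.e. 120 + 8x − 2·(60 + 3x) = 16.
Collecting terms: 2x = 16, so x = 8.
Then 2E = 60 + 3·8 = 84, so E = 42, V = 2E/4 = 21, F = 15 + 8 = 23.

8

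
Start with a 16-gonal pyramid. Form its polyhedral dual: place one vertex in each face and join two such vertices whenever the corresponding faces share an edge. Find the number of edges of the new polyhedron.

The base solid has V = 17, E = 32, F = 17.
The dual swaps V and F and preserves E: V′ = F = 17, E′ = E = 32, F′ = V = 17.

32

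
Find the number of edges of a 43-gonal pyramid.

A pyramid on an n-gon base has one n-gon and n triangles: V = 43 + 1 = 44, E = 2·43 = 86, F = 43 + 1 = 44.

86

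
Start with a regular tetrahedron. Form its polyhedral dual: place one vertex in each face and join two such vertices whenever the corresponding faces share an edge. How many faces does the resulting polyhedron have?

4

The base solid has V = 4, E = 6, F = 4.
The dual swaps V and F and preserves E: V′ = F = 4, E′ = E = 6, F′ = V = 4.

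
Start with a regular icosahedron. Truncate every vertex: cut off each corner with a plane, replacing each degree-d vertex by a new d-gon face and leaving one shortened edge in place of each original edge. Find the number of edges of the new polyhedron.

90

The base solid has V = 12, E = 30, F = 20.
Truncation replaces each original edge-end by a new vertex, so V′ = 2E = 60.
Each original edge survives, and each old vertex of degree d contributes d new edges; summing degrees gives Σd = 2E, so E′ = E + 2E = 3E = 90.
Each original face survives and each original vertex becomes one new face: F′ = F + V = 32.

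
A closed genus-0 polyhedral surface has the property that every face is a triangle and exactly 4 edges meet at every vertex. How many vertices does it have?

6

Each face has 3 edges and each edge borders two faces, so 2E = 3F.
Each vertex has degree 4, so 4V = 2E and hence V = 3F/4.
Euler: V − E + F = 2 ⇒ (3F/4) − (3F/2) + F = 2.
Multiply by 8: (6 − 12 + 8)F = 16, i.e. 2F = 16.
So F = 8, E = 3·8/2 = 12, V = 3·8/4 = 6.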